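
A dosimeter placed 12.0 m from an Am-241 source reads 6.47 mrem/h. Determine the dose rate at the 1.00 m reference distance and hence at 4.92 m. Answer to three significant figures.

932 mrem/h; 38.5 mrem/h

Applying the 1/r² law,
At 1.00 m: 6.47 × (12.0/1.00)² = 6.47 × 144.0 = 931.7 mrem/h
At 4.92 m: 931.7 × (1.00/4.92)² = 931.7 × 0.04131 = 38.49 mrem/h.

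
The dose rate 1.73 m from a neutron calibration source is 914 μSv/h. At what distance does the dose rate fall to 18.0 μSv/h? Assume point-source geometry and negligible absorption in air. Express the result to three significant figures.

Applying the 1/r² law, d₂ = d₁·√(I₁/I₂).
I₁/I₂ = 914/18.0 = 50.78, so d₂ = 1.73 × √50.78 = 12.33 m.

12.3 m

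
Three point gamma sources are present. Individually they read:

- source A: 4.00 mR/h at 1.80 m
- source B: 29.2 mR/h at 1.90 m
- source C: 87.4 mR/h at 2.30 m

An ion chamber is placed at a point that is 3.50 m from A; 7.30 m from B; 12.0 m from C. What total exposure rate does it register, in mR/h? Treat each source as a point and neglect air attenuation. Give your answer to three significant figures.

6.25 mR/h

By superposition, sum each source's inverse-square contribution:
A: 4.00 × (1.80/3.50)² = 1.058 mR/h
B: 29.2 × (1.90/7.30)² = 1.978 mR/h
C: 87.4 × (2.30/12.0)² = 3.211 mR/h
Total = 1.058 + 1.978 + 3.211 = 6.247 mR/h.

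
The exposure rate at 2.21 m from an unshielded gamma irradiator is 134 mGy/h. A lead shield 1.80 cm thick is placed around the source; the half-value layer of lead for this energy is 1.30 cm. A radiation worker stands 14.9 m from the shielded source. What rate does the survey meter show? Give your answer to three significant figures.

Distance alone: 134 × (2.21/14.9)² = 134 × 0.02200 = 2.948 mGy/h.
Shield: 1.80/1.30 = 1.385 half-value layers → attenuation 2^(−1.385) = 0.3829.
Combined: 2.948 × 0.3829 = 1.129 mGy/h.

1.13 mGy/h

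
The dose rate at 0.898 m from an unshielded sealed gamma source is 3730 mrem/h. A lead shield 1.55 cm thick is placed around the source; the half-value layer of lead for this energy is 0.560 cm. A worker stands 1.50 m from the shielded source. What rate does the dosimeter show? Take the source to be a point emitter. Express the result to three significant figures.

Distance alone: 3730 × (0.898/1.50)² = 3730 × 0.3584 = 1337 mrem/h.
Shield: 1.55/0.560 = 2.768 half-value layers → attenuation 2^(−2.768) = 0.1468.
Combined: 1337 × 0.1468 = 196.3 mrem/h.

196 mrem/h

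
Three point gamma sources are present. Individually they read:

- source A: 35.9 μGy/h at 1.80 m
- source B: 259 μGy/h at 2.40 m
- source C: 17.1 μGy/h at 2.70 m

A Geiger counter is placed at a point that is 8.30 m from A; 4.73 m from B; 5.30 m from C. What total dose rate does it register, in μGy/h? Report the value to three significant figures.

Each source contributes Iᵢ·(dᵢ/rᵢ)²; contributions add.
A: 35.9 × (1.80/8.30)² = 1.688 μGy/h
B: 259 × (2.40/4.73)² = 66.68 μGy/h
C: 17.1 × (2.70/5.30)² = 4.438 μGy/h
Total = 1.688 + 66.68 + 4.438 = 72.81 μGy/h.

72.8 μGy/h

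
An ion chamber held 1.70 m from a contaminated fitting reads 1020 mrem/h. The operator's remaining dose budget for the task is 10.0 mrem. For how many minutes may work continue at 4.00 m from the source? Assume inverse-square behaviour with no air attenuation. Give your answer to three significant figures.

3.26 min

Intensity scales as (d₁/d₂)², so rate at 4.00 m:
(1.70/4.00)² = 0.1806, so 1020 × 0.1806 = 184.2 mrem/h.
Stay time = 10.0 mrem ÷ 184.2 mrem/h = 0.05429 h = 3.257 min.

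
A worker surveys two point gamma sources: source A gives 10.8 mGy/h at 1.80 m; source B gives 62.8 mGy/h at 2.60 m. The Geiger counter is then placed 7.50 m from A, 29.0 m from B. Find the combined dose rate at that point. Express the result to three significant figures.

1.13 mGy/h

By superposition, sum each source's inverse-square contribution:
A: 10.8 × (1.80/7.50)² = 0.6221 mGy/h
B: 62.8 × (2.60/29.0)² = 0.5048 mGy/h
Total = 0.6221 + 0.5048 = 1.127 mGy/h.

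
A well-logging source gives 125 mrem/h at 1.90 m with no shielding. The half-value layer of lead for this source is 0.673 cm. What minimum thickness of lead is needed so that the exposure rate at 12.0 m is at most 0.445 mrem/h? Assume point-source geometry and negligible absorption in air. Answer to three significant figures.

At 12.0 m, distance alone gives 125 × (1.90/12.0)² = 125 × 0.02507 = 3.134 mrem/h.
Further attenuation needed: 3.134/0.445 = 7.043.
n = log₂(7.043) = 2.816 half-value layers.
Thickness = 2.816 × 0.673 cm = 1.895 cm.

1.90 cm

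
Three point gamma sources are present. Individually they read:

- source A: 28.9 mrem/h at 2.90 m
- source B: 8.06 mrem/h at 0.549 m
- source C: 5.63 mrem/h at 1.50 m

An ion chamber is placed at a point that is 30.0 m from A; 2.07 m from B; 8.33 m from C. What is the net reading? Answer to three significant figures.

By superposition, sum each source's inverse-square contribution:
A: 28.9 × (2.90/30.0)² = 0.2701 mrem/h
B: 8.06 × (0.549/2.07)² = 0.5669 mrem/h
C: 5.63 × (1.50/8.33)² = 0.1826 mrem/h
Total = 0.2701 + 0.5669 + 0.1826 = 1.020 mrem/h.

1.02 mrem/h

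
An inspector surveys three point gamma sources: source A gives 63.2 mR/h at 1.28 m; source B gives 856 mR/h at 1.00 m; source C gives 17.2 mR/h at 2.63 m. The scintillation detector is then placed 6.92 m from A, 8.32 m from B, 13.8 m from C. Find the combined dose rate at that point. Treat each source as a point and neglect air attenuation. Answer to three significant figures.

Each source contributes Iᵢ·(dᵢ/rᵢ)²; contributions add.
A: 63.2 × (1.28/6.92)² = 2.162 mR/h
B: 856 × (1.00/8.32)² = 12.37 mR/h
C: 17.2 × (2.63/13.8)² = 0.6247 mR/h
Total = 2.162 + 12.37 + 0.6247 = 15.16 mR/h.

15.2 mR/h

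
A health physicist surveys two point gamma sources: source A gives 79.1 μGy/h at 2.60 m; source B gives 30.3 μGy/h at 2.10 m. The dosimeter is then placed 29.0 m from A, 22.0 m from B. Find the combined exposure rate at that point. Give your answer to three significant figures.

0.912 μGy/h

Each source contributes Iᵢ·(dᵢ/rᵢ)²; contributions add.
A: 79.1 × (2.60/29.0)² = 0.6358 μGy/h
B: 30.3 × (2.10/22.0)² = 0.2761 μGy/h
Total = 0.6358 + 0.2761 = 0.9119 μGy/h.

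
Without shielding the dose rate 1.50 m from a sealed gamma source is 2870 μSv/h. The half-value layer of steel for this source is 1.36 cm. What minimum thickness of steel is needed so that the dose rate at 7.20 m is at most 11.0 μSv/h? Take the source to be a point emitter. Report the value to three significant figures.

At 7.20 m, distance alone gives 2870 × (1.50/7.20)² = 2870 × 0.04340 = 124.6 μSv/h.
Further attenuation needed: 124.6/11.0 = 11.33.
n = log₂(11.33) = 3.502 half-value layers.
Thickness = 3.502 × 1.36 cm = 4.763 cm.

4.76 cm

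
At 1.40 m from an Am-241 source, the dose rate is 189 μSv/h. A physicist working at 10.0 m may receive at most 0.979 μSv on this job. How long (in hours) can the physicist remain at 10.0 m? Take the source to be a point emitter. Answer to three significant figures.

By the inverse-square law, rate at 10.0 m:
189 × (1.40/10.0)² = 189 × 0.01960 = 3.704 μSv/h.
Stay time = 0.979 μSv ÷ 3.704 μSv/h = 0.2643 h.

0.264 h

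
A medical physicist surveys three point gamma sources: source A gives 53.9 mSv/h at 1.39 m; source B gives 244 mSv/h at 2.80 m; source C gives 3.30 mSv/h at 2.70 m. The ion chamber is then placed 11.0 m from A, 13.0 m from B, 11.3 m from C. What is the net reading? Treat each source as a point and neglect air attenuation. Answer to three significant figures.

By superposition, sum each source's inverse-square contribution:
A: 53.9 × (1.39/11.0)² = 0.8607 mSv/h
B: 244 × (2.80/13.0)² = 11.32 mSv/h
C: 3.30 × (2.70/11.3)² = 0.1884 mSv/h
Total = 0.8607 + 11.32 + 0.1884 = 12.37 mSv/h.

12.4 mSv/h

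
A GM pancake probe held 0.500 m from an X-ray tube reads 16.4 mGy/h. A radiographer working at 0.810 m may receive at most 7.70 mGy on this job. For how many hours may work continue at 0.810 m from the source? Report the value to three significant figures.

1.23 h

Applying the 1/r² law, rate at 0.810 m:
16.4 × (0.500/0.810)² = 16.4 × 0.3810 = 6.248 mGy/h.
Stay time = 7.70 mGy ÷ 6.248 mGy/h = 1.232 h.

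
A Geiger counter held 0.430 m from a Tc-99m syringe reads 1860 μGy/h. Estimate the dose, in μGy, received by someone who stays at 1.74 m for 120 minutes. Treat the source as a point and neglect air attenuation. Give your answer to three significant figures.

Using I₁d₁² = I₂d₂², rate at 1.74 m:
1860 × (0.430/1.74)² = 1860 × 0.06107 = 113.6 μGy/h.
Dose = rate × time = 113.6 μGy/h × 2.000 h = 227.2 μGy.

227 μGy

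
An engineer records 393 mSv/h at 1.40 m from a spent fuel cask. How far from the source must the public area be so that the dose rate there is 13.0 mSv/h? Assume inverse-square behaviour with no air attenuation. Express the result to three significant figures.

7.70 m

Applying the 1/r² law, d₂ = d₁·√(I₁/I₂).
I₁/I₂ = 393/13.0 = 30.23, so d₂ = 1.40 × √30.23 = 7.697 m.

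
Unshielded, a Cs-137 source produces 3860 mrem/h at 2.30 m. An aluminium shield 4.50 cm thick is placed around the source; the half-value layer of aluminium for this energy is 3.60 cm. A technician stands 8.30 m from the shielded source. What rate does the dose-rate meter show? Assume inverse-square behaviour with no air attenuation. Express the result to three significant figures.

Distance alone: (2.30/8.30)² = 0.07679, so 3860 × 0.07679 = 296.4 mrem/h.
Shield: 4.50/3.60 = 1.250 half-value layers → attenuation 2^(−1.250) = 0.4204.
Combined: 296.4 × 0.4204 = 124.6 mrem/h.

125 mrem/h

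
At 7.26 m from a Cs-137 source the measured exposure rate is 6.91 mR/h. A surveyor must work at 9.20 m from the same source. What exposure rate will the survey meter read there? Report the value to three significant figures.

4.30 mR/h

By the inverse-square law, scaling from 7.26 m to 9.20 m:
6.91 × (7.26/9.20)² = 6.91 × 0.6227 = 4.303 mR/h.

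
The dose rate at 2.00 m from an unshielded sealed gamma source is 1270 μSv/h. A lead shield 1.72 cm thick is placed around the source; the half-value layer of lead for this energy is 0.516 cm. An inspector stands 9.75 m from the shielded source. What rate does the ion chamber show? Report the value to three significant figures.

Distance alone: 1270 × (2.00/9.75)² = 1270 × 0.04208 = 53.44 μSv/h.
Shield: 1.72/0.516 = 3.333 half-value layers → attenuation 2^(−3.333) = 0.09924.
Combined: 53.44 × 0.09924 = 5.303 μSv/h.

5.30 μSv/h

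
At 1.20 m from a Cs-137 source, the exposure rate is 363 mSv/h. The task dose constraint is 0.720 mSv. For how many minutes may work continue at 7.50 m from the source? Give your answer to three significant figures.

4.65 min

Using I₁d₁² = I₂d₂², rate at 7.50 m:
(1.20/7.50)² = 0.02560, so 363 × 0.02560 = 9.293 mSv/h.
Stay time = 0.720 mSv ÷ 9.293 mSv/h = 0.07748 h = 4.649 min.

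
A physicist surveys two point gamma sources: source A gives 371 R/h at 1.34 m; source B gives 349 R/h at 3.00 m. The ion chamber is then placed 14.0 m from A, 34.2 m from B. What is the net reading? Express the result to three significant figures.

By superposition, sum each source's inverse-square contribution:
A: 371 × (1.34/14.0)² = 3.399 R/h
B: 349 × (3.00/34.2)² = 2.685 R/h
Total = 3.399 + 2.685 = 6.084 R/h.

6.08 R/h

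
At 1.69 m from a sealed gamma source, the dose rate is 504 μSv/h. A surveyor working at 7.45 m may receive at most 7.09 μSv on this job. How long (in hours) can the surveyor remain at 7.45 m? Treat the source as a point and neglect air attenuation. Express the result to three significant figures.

Intensity scales as (d₁/d₂)², so rate at 7.45 m:
(1.69/7.45)² = 0.05146, so 504 × 0.05146 = 25.94 μSv/h.
Stay time = 7.09 μSv ÷ 25.94 μSv/h = 0.2733 h.

0.273 h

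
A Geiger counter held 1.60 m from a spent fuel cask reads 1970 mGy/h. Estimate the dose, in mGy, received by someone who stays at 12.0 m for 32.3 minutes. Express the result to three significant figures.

Applying the 1/r² law, rate at 12.0 m:
1970 × (1.60/12.0)² = 1970 × 0.01778 = 35.03 mGy/h.
Dose = rate × time = 35.03 mGy/h × 0.5383 h = 18.86 mGy.

18.9 mGy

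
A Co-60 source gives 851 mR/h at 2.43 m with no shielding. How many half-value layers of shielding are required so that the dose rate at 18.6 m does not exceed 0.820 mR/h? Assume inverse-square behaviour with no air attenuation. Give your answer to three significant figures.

4.15 half-value layers

At 18.6 m, distance alone gives (2.43/18.6)² = 0.01707, so 851 × 0.01707 = 14.53 mR/h.
Further attenuation needed: 14.53/0.820 = 17.72.
n = log₂(17.72) = 4.147 half-value layers.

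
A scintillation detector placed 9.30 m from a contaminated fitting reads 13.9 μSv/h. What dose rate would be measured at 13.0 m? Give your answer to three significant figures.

7.11 μSv/h

Using I₁d₁² = I₂d₂², scaling from 9.30 m to 13.0 m:
(9.30/13.0)² = 0.5118, so 13.9 × 0.5118 = 7.114 μSv/h.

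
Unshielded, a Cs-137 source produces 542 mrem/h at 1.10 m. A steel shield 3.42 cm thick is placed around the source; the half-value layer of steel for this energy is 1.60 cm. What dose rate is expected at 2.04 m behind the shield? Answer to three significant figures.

35.8 mrem/h

Distance alone: (1.10/2.04)² = 0.2908, so 542 × 0.2908 = 157.6 mrem/h.
Shield: 3.42/1.60 = 2.137 half-value layers → attenuation 2^(−2.137) = 0.2274.
Combined: 157.6 × 0.2274 = 35.84 mrem/h.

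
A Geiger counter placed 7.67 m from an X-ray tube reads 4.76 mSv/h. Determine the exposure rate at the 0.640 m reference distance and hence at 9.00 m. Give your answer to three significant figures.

684 mSv/h; 3.46 mSv/h

Since intensity falls as 1/r²,
At 0.640 m: 4.76 × (7.67/0.640)² = 4.76 × 143.6 = 683.5 mSv/h
At 9.00 m: 683.5 × (0.640/9.00)² = 683.5 × 0.005057 = 3.456 mSv/h.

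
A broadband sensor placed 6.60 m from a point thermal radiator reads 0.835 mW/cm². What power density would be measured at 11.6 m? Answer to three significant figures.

By the inverse-square law, scaling from 6.60 m to 11.6 m:
(6.60/11.6)² = 0.3237, so 0.835 × 0.3237 = 0.2703 mW/cm².

0.270 mW/cm²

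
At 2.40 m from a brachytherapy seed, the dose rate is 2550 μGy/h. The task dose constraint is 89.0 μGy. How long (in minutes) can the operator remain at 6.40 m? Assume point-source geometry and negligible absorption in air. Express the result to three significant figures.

14.9 min

Using I₁d₁² = I₂d₂², rate at 6.40 m:
(2.40/6.40)² = 0.1406, so 2550 × 0.1406 = 358.5 μGy/h.
Stay time = 89.0 μGy ÷ 358.5 μGy/h = 0.2483 h = 14.90 min.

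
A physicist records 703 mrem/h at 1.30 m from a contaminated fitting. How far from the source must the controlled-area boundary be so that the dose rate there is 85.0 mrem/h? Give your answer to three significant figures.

3.74 m

Intensity scales as (d₁/d₂)², so d₂ = d₁·√(I₁/I₂).
I₁/I₂ = 703/85.0 = 8.271, so d₂ = 1.30 × √8.271 = 3.739 m.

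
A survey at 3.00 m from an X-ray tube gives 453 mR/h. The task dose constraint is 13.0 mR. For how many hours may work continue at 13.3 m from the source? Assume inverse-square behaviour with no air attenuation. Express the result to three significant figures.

0.564 h

Using I₁d₁² = I₂d₂², rate at 13.3 m:
(3.00/13.3)² = 0.05088, so 453 × 0.05088 = 23.05 mR/h.
Stay time = 13.0 mR ÷ 23.05 mR/h = 0.5640 h.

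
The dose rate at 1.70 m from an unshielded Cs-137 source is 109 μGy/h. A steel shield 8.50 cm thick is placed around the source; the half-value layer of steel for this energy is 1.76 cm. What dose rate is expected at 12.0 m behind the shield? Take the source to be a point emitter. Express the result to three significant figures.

Distance alone: 109 × (1.70/12.0)² = 109 × 0.02007 = 2.188 μGy/h.
Shield: 8.50/1.76 = 4.830 half-value layers → attenuation 2^(−4.830) = 0.03516.
Combined: 2.188 × 0.03516 = 0.07693 μGy/h.

0.0769 μGy/h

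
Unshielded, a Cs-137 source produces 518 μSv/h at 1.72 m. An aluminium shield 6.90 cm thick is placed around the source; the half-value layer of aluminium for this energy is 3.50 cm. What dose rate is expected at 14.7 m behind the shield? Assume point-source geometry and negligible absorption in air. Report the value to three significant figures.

1.81 μSv/h

Distance alone: (1.72/14.7)² = 0.01369, so 518 × 0.01369 = 7.091 μSv/h.
Shield: 6.90/3.50 = 1.971 half-value layers → attenuation 2^(−1.971) = 0.2551.
Combined: 7.091 × 0.2551 = 1.809 μSv/h.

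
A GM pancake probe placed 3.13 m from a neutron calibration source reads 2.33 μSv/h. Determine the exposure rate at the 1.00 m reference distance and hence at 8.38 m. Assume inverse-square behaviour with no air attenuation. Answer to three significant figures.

22.8 μSv/h; 0.325 μSv/h

Applying the 1/r² law,
At 1.00 m: 2.33 × (3.13/1.00)² = 2.33 × 9.797 = 22.83 μSv/h
At 8.38 m: 22.83 × (1.00/8.38)² = 22.83 × 0.01424 = 0.3251 μSv/h.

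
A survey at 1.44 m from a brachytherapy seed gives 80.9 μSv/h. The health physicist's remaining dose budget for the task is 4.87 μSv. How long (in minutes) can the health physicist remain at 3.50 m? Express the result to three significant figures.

21.3 min

Using I₁d₁² = I₂d₂², rate at 3.50 m:
(1.44/3.50)² = 0.1693, so 80.9 × 0.1693 = 13.70 μSv/h.
Stay time = 4.87 μSv ÷ 13.70 μSv/h = 0.3555 h = 21.33 min.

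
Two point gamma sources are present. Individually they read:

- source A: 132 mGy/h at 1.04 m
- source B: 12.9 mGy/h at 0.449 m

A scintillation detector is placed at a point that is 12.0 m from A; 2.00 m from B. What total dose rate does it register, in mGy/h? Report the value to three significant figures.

Each source contributes Iᵢ·(dᵢ/rᵢ)²; contributions add.
A: 132 × (1.04/12.0)² = 0.9915 mGy/h
B: 12.9 × (0.449/2.00)² = 0.6502 mGy/h
Total = 0.9915 + 0.6502 = 1.642 mGy/h.

1.64 mGy/h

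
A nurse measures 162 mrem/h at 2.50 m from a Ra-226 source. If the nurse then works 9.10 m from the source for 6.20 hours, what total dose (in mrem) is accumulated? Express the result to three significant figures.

Using I₁d₁² = I₂d₂², rate at 9.10 m:
(2.50/9.10)² = 0.07547, so 162 × 0.07547 = 12.23 mrem/h.
Dose = rate × time = 12.23 mrem/h × 6.200 h = 75.83 mrem.

75.8 mrem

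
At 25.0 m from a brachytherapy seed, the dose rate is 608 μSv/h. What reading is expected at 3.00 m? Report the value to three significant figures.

Applying the 1/r² law, the rate at 3.00 m is
608 × (25.0/3.00)² = 608 × 69.44 = 42220 μSv/h.

42200 μSv/h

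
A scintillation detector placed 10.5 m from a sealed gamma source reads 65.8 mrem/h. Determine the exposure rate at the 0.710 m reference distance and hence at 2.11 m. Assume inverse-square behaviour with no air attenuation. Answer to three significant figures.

Since intensity falls as 1/r²,
At 0.710 m: (10.5/0.710)² = 218.7, so 65.8 × 218.7 = 14390 mrem/h
At 2.11 m: (0.710/2.11)² = 0.1132, so 14390 × 0.1132 = 1629 mrem/h.

14400 mrem/h; 1630 mrem/h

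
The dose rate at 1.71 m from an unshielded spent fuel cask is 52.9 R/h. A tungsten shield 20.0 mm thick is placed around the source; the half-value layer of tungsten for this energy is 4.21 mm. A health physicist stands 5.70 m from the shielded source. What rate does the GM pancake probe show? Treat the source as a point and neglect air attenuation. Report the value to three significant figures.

0.177 R/h

Distance alone: (1.71/5.70)² = 0.09000, so 52.9 × 0.09000 = 4.761 R/h.
Shield: 20.0/4.21 = 4.751 half-value layers → attenuation 2^(−4.751) = 0.03714.
Combined: 4.761 × 0.03714 = 0.1768 R/h.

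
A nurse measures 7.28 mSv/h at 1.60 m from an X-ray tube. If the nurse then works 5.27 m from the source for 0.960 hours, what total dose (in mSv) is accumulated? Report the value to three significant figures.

Intensity scales as (d₁/d₂)², so rate at 5.27 m:
(1.60/5.27)² = 0.09218, so 7.28 × 0.09218 = 0.6711 mSv/h.
Dose = rate × time = 0.6711 mSv/h × 0.9600 h = 0.6443 mSv.

0.644 mSv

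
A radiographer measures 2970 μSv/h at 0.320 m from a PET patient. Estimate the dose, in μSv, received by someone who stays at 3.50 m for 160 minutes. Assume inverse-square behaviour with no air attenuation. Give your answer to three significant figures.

66.2 μSv

Since intensity falls as 1/r², rate at 3.50 m:
2970 × (0.320/3.50)² = 2970 × 0.008359 = 24.83 μSv/h.
Dose = rate × time = 24.83 μSv/h × 2.667 h = 66.22 μSv.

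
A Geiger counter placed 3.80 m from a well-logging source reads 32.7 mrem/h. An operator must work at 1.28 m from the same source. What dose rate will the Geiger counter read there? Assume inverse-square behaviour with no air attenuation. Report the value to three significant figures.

288 mrem/h

Using I₁d₁² = I₂d₂², scaling from 3.80 m to 1.28 m:
(3.80/1.28)² = 8.813, so 32.7 × 8.813 = 288.2 mrem/h.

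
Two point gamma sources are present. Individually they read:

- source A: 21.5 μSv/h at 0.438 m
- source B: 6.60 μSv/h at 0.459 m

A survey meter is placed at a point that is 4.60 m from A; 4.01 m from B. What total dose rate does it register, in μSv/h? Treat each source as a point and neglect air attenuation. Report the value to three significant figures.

0.281 μSv/h

Each source contributes Iᵢ·(dᵢ/rᵢ)²; contributions add.
A: 21.5 × (0.438/4.60)² = 0.1949 μSv/h
B: 6.60 × (0.459/4.01)² = 0.08647 μSv/h
Total = 0.1949 + 0.08647 = 0.2814 μSv/h.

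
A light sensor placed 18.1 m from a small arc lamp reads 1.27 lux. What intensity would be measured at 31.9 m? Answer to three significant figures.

0.409 lux

Since intensity falls as 1/r², scaling from 18.1 m to 31.9 m:
(18.1/31.9)² = 0.3219, so 1.27 × 0.3219 = 0.4088 lux.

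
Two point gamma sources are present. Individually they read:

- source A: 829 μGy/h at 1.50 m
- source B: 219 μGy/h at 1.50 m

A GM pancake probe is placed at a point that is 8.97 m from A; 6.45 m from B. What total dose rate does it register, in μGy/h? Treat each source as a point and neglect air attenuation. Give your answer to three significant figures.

35.0 μGy/h

Each source contributes Iᵢ·(dᵢ/rᵢ)²; contributions add.
A: 829 × (1.50/8.97)² = 23.18 μGy/h
B: 219 × (1.50/6.45)² = 11.84 μGy/h
Total = 23.18 + 11.84 = 35.02 μGy/h.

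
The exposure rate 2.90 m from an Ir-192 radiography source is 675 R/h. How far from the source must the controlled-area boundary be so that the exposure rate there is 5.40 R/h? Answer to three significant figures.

32.4 m

By the inverse-square law, d₂ = d₁·√(I₁/I₂).
I₁/I₂ = 675/5.40 = 125.0, so d₂ = 2.90 × √125.0 = 32.42 m.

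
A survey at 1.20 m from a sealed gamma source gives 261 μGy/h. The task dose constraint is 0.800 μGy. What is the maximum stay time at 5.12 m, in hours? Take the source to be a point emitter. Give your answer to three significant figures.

Applying the 1/r² law, rate at 5.12 m:
(1.20/5.12)² = 0.05493, so 261 × 0.05493 = 14.34 μGy/h.
Stay time = 0.800 μGy ÷ 14.34 μGy/h = 0.05579 h.

0.0558 h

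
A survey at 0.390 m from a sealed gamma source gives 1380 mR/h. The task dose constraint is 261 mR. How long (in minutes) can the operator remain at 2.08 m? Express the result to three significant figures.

323 min

Using I₁d₁² = I₂d₂², rate at 2.08 m:
1380 × (0.390/2.08)² = 1380 × 0.03516 = 48.52 mR/h.
Stay time = 261 mR ÷ 48.52 mR/h = 5.379 h = 322.7 min.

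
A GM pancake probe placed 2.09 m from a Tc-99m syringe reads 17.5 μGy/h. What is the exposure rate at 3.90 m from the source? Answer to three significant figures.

Using I₁d₁² = I₂d₂², scaling from 2.09 m to 3.90 m:
(2.09/3.90)² = 0.2872, so 17.5 × 0.2872 = 5.026 μGy/h.

5.03 μGy/h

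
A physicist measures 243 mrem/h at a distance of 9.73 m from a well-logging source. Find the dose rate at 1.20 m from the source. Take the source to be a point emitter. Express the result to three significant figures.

16000 mrem/h

Applying the 1/r² law, the rate at 1.20 m is
(9.73/1.20)² = 65.75, so 243 × 65.75 = 15980 mrem/h.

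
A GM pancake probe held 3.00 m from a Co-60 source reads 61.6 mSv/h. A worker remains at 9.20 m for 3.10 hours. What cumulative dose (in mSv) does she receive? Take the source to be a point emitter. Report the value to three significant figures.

Using I₁d₁² = I₂d₂², rate at 9.20 m:
61.6 × (3.00/9.20)² = 61.6 × 0.1063 = 6.548 mSv/h.
Dose = rate × time = 6.548 mSv/h × 3.100 h = 20.30 mSv.

20.3 mSv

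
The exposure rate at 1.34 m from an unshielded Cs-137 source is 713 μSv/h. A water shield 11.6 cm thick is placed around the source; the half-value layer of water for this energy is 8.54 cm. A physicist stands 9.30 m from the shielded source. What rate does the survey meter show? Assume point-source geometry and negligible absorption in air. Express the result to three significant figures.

5.77 μSv/h

Distance alone: 713 × (1.34/9.30)² = 713 × 0.02076 = 14.80 μSv/h.
Shield: 11.6/8.54 = 1.358 half-value layers → attenuation 2^(−1.358) = 0.3901.
Combined: 14.80 × 0.3901 = 5.773 μSv/h.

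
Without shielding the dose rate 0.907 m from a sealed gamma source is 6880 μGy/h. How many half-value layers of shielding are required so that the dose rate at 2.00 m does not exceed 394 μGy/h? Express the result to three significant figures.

1.84 half-value layers

At 2.00 m, distance alone gives (0.907/2.00)² = 0.2057, so 6880 × 0.2057 = 1415 μGy/h.
Further attenuation needed: 1415/394 = 3.591.
n = log₂(3.591) = 1.844 half-value layers.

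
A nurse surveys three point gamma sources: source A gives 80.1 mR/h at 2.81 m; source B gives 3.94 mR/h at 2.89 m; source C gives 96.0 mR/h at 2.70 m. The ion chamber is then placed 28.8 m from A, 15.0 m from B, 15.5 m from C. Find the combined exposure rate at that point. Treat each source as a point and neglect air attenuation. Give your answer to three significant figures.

3.82 mR/h

By superposition, sum each source's inverse-square contribution:
A: 80.1 × (2.81/28.8)² = 0.7625 mR/h
B: 3.94 × (2.89/15.0)² = 0.1463 mR/h
C: 96.0 × (2.70/15.5)² = 2.913 mR/h
Total = 0.7625 + 0.1463 + 2.913 = 3.822 mR/h.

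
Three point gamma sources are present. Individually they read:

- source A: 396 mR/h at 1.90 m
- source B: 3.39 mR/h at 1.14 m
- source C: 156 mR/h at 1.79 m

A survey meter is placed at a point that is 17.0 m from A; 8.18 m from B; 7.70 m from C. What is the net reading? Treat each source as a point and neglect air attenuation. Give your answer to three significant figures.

13.4 mR/h

By superposition, sum each source's inverse-square contribution:
A: 396 × (1.90/17.0)² = 4.947 mR/h
B: 3.39 × (1.14/8.18)² = 0.06584 mR/h
C: 156 × (1.79/7.70)² = 8.430 mR/h
Total = 4.947 + 0.06584 + 8.430 = 13.44 mR/h.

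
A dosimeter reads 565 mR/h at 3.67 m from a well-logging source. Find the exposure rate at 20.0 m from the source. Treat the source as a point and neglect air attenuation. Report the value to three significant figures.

19.0 mR/h

By the inverse-square law, the rate at 20.0 m is
565 × (3.67/20.0)² = 565 × 0.03367 = 19.02 mR/h.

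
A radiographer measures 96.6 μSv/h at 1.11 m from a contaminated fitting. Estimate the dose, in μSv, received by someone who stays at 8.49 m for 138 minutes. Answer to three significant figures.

Since intensity falls as 1/r², rate at 8.49 m:
(1.11/8.49)² = 0.01709, so 96.6 × 0.01709 = 1.651 μSv/h.
Dose = rate × time = 1.651 μSv/h × 2.300 h = 3.797 μSv.

3.80 μSv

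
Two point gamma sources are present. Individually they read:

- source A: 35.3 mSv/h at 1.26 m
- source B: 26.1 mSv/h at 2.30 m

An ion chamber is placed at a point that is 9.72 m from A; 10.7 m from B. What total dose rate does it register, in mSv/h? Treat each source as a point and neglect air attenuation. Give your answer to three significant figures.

Each source contributes Iᵢ·(dᵢ/rᵢ)²; contributions add.
A: 35.3 × (1.26/9.72)² = 0.5932 mSv/h
B: 26.1 × (2.30/10.7)² = 1.206 mSv/h
Total = 0.5932 + 1.206 = 1.799 mSv/h.

1.80 mSv/h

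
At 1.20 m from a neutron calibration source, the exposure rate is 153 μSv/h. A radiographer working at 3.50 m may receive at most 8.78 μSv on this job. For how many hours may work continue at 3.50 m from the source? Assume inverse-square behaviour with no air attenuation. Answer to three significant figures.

0.488 h

By the inverse-square law, rate at 3.50 m:
153 × (1.20/3.50)² = 153 × 0.1176 = 17.99 μSv/h.
Stay time = 8.78 μSv ÷ 17.99 μSv/h = 0.4880 h.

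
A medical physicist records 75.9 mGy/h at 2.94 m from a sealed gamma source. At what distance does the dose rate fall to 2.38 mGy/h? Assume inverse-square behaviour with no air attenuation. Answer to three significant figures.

By the inverse-square law, d₂ = d₁·√(I₁/I₂).
I₁/I₂ = 75.9/2.38 = 31.89, so d₂ = 2.94 × √31.89 = 16.60 m.

16.6 m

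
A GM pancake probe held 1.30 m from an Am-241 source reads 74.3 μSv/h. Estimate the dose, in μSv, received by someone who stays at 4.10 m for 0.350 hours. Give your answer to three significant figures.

Intensity scales as (d₁/d₂)², so rate at 4.10 m:
74.3 × (1.30/4.10)² = 74.3 × 0.1005 = 7.467 μSv/h.
Dose = rate × time = 7.467 μSv/h × 0.3500 h = 2.613 μSv.

2.61 μSv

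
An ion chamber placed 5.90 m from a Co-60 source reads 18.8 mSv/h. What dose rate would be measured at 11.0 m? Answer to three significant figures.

Applying the 1/r² law, scaling from 5.90 m to 11.0 m:
18.8 × (5.90/11.0)² = 18.8 × 0.2877 = 5.409 mSv/h.

5.41 mSv/h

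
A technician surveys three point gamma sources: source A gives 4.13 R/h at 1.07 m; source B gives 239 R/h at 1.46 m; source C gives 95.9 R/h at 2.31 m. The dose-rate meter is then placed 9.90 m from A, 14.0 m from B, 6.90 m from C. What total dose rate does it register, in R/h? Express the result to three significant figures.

Each source contributes Iᵢ·(dᵢ/rᵢ)²; contributions add.
A: 4.13 × (1.07/9.90)² = 0.04824 R/h
B: 239 × (1.46/14.0)² = 2.599 R/h
C: 95.9 × (2.31/6.90)² = 10.75 R/h
Total = 0.04824 + 2.599 + 10.75 = 13.40 R/h.

13.4 R/h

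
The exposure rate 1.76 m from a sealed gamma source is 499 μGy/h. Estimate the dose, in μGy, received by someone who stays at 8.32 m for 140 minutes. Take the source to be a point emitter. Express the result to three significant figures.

52.1 μGy

Intensity scales as (d₁/d₂)², so rate at 8.32 m:
(1.76/8.32)² = 0.04475, so 499 × 0.04475 = 22.33 μGy/h.
Dose = rate × time = 22.33 μGy/h × 2.333 h = 52.10 μGy.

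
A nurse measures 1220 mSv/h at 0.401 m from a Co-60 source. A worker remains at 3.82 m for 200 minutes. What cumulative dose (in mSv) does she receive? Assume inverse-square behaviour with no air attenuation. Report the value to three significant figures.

44.8 mSv

Since intensity falls as 1/r², rate at 3.82 m:
1220 × (0.401/3.82)² = 1220 × 0.01102 = 13.44 mSv/h.
Dose = rate × time = 13.44 mSv/h × 3.333 h = 44.80 mSv.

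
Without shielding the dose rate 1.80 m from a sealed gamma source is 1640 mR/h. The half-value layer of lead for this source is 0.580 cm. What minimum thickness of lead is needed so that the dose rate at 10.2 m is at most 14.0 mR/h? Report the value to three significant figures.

At 10.2 m, distance alone gives (1.80/10.2)² = 0.03114, so 1640 × 0.03114 = 51.07 mR/h.
Further attenuation needed: 51.07/14.0 = 3.648.
n = log₂(3.648) = 1.867 half-value layers.
Thickness = 1.867 × 0.580 cm = 1.083 cm.

1.08 cm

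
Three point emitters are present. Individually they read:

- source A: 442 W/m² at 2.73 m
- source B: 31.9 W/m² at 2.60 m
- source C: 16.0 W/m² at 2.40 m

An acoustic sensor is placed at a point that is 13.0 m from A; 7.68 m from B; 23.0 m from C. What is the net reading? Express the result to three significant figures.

23.3 W/m²

By superposition, sum each source's inverse-square contribution:
A: 442 × (2.73/13.0)² = 19.49 W/m²
B: 31.9 × (2.60/7.68)² = 3.656 W/m²
C: 16.0 × (2.40/23.0)² = 0.1742 W/m²
Total = 19.49 + 3.656 + 0.1742 = 23.32 W/m².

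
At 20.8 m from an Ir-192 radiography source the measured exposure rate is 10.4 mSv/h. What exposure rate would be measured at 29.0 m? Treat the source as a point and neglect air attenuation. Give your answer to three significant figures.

5.35 mSv/h

Using I₁d₁² = I₂d₂², scaling from 20.8 m to 29.0 m:
10.4 × (20.8/29.0)² = 10.4 × 0.5144 = 5.350 mSv/h.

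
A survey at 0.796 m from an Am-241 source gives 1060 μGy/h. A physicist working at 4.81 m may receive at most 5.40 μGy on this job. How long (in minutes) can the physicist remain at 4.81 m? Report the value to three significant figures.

Since intensity falls as 1/r², rate at 4.81 m:
(0.796/4.81)² = 0.02739, so 1060 × 0.02739 = 29.03 μGy/h.
Stay time = 5.40 μGy ÷ 29.03 μGy/h = 0.1860 h = 11.16 min.

11.2 min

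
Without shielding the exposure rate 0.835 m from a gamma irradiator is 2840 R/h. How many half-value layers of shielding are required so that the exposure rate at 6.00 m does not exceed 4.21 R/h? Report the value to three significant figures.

3.71 half-value layers

At 6.00 m, distance alone gives 2840 × (0.835/6.00)² = 2840 × 0.01937 = 55.01 R/h.
Further attenuation needed: 55.01/4.21 = 13.07.
n = log₂(13.07) = 3.708 half-value layers.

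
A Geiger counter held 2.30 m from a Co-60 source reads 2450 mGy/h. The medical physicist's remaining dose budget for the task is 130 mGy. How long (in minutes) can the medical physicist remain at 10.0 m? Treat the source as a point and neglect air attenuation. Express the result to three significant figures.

60.2 min

Using I₁d₁² = I₂d₂², rate at 10.0 m:
2450 × (2.30/10.0)² = 2450 × 0.05290 = 129.6 mGy/h.
Stay time = 130 mGy ÷ 129.6 mGy/h = 1.003 h = 60.18 min.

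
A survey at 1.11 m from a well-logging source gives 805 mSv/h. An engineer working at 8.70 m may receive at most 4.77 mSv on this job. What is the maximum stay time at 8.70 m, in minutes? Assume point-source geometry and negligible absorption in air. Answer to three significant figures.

21.8 min

Using I₁d₁² = I₂d₂², rate at 8.70 m:
805 × (1.11/8.70)² = 805 × 0.01628 = 13.11 mSv/h.
Stay time = 4.77 mSv ÷ 13.11 mSv/h = 0.3638 h = 21.83 min.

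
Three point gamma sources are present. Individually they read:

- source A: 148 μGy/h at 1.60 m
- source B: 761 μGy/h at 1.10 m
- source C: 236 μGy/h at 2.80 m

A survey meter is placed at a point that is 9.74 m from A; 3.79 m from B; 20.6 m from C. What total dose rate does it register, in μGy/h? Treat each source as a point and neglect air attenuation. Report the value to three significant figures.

By superposition, sum each source's inverse-square contribution:
A: 148 × (1.60/9.74)² = 3.994 μGy/h
B: 761 × (1.10/3.79)² = 64.10 μGy/h
C: 236 × (2.80/20.6)² = 4.360 μGy/h
Total = 3.994 + 64.10 + 4.360 = 72.45 μGy/h.

72.5 μGy/h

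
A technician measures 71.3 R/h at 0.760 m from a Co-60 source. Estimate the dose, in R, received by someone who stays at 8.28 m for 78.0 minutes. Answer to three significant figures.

By the inverse-square law, rate at 8.28 m:
(0.760/8.28)² = 0.008425, so 71.3 × 0.008425 = 0.6007 R/h.
Dose = rate × time = 0.6007 R/h × 1.300 h = 0.7809 R.

0.781 R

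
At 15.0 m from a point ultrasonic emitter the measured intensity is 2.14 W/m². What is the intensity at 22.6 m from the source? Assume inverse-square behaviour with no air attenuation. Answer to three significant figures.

0.943 W/m²

Since intensity falls as 1/r², scaling from 15.0 m to 22.6 m:
2.14 × (15.0/22.6)² = 2.14 × 0.4405 = 0.9427 W/m².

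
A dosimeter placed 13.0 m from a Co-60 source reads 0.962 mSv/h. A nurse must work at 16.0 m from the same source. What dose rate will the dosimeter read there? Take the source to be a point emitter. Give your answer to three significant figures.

0.635 mSv/h

Since intensity falls as 1/r², scaling from 13.0 m to 16.0 m:
0.962 × (13.0/16.0)² = 0.962 × 0.6602 = 0.6351 mSv/h.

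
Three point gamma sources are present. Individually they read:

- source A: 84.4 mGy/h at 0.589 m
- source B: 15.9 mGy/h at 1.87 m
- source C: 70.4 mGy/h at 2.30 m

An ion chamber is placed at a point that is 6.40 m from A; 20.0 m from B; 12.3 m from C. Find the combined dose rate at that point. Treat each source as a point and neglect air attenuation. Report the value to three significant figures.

3.32 mGy/h

Each source contributes Iᵢ·(dᵢ/rᵢ)²; contributions add.
A: 84.4 × (0.589/6.40)² = 0.7148 mGy/h
B: 15.9 × (1.87/20.0)² = 0.1390 mGy/h
C: 70.4 × (2.30/12.3)² = 2.462 mGy/h
Total = 0.7148 + 0.1390 + 2.462 = 3.316 mGy/h.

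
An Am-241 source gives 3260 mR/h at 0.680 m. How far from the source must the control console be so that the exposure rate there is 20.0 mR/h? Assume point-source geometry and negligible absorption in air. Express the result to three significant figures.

8.68 m

By the inverse-square law, d₂ = d₁·√(I₁/I₂).
I₁/I₂ = 3260/20.0 = 163.0, so d₂ = 0.680 × √163.0 = 8.682 m.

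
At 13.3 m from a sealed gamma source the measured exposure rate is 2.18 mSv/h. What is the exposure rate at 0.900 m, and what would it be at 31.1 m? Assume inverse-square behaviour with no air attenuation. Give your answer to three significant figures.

476 mSv/h; 0.399 mSv/h

By the inverse-square law,
At 0.900 m: (13.3/0.900)² = 218.4, so 2.18 × 218.4 = 476.1 mSv/h
At 31.1 m: (0.900/31.1)² = 0.0008375, so 476.1 × 0.0008375 = 0.3987 mSv/h.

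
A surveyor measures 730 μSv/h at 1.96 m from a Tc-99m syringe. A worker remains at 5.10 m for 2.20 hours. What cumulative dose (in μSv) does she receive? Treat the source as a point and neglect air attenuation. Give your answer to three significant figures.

237 μSv

Using I₁d₁² = I₂d₂², rate at 5.10 m:
730 × (1.96/5.10)² = 730 × 0.1477 = 107.8 μSv/h.
Dose = rate × time = 107.8 μSv/h × 2.200 h = 237.2 μSv.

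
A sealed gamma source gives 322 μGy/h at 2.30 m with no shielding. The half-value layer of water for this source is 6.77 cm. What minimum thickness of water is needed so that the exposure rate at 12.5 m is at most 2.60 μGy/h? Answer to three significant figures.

At 12.5 m, distance alone gives 322 × (2.30/12.5)² = 322 × 0.03386 = 10.90 μGy/h.
Further attenuation needed: 10.90/2.60 = 4.192.
n = log₂(4.192) = 2.068 half-value layers.
Thickness = 2.068 × 6.77 cm = 14.00 cm.

14.0 cm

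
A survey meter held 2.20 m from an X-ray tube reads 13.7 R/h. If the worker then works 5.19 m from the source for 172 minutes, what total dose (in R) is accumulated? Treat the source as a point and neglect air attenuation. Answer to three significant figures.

7.06 R

Since intensity falls as 1/r², rate at 5.19 m:
(2.20/5.19)² = 0.1797, so 13.7 × 0.1797 = 2.462 R/h.
Dose = rate × time = 2.462 R/h × 2.867 h = 7.059 R.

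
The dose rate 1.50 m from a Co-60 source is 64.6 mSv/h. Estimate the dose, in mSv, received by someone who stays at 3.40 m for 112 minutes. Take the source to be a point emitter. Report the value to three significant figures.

By the inverse-square law, rate at 3.40 m:
(1.50/3.40)² = 0.1946, so 64.6 × 0.1946 = 12.57 mSv/h.
Dose = rate × time = 12.57 mSv/h × 1.867 h = 23.47 mSv.

23.5 mSv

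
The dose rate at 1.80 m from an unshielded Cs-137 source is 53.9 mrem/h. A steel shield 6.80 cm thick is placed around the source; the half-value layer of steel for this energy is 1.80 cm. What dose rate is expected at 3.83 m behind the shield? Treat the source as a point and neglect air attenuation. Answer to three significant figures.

0.868 mrem/h

Distance alone: 53.9 × (1.80/3.83)² = 53.9 × 0.2209 = 11.91 mrem/h.
Shield: 6.80/1.80 = 3.778 half-value layers → attenuation 2^(−3.778) = 0.07290.
Combined: 11.91 × 0.07290 = 0.8682 mrem/h.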